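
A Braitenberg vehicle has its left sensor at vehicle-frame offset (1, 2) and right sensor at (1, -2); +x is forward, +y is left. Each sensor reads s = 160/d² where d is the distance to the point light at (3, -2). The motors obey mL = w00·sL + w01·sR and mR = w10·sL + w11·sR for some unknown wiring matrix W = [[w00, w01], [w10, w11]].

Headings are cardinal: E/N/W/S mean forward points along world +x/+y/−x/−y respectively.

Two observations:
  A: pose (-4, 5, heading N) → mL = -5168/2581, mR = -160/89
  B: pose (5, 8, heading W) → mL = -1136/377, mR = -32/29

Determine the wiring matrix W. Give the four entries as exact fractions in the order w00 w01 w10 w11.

-1 -1/2 0 -1

obs A: pose=(-4,5,N) → sL=32/29, sR=160/89, mL=-5168/2581, mR=-160/89
obs B: pose=(5,8,W) → sL=32/13, sR=32/29, mL=-1136/377, mR=-32/29
sensor matrix S = [[32/29, 160/89], [32/13, 32/29]]; det S = -3121152/973037
solve [mL_A; mL_B] = S·[w00; w01] and [mR_A; mR_B] = S·[w10; w11]:
  w00 = -1, w01 = -1/2, w10 = 0, w11 = -1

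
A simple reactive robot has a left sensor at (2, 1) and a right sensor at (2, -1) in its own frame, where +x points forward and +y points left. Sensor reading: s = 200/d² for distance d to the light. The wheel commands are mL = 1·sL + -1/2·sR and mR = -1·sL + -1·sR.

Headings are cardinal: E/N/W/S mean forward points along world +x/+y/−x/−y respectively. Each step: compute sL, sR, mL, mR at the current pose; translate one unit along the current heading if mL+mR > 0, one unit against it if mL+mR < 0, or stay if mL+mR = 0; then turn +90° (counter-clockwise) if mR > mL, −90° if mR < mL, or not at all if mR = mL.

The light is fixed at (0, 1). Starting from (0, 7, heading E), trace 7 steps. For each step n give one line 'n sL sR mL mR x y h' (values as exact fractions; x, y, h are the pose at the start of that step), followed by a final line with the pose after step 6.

n=0: pose=(0,7,E); sL=200/53, sR=200/29; mL=500/1537, mR=-16400/1537; mL+mR=-300/29 → advance -1; mR−mL=-16900/1537 → turn -1·90°
n=1: pose=(-1,7,S); sL=25/2, sR=10; mL=15/2, mR=-45/2; mL+mR=-15 → advance -1; mR−mL=-30 → turn -1·90°
n=2: pose=(-1,8,W); sL=40/9, sR=200/73; mL=2020/657, mR=-4720/657; mL+mR=-300/73 → advance -1; mR−mL=-6740/657 → turn -1·90°
n=3: pose=(0,8,N); sL=100/41, sR=100/41; mL=50/41, mR=-200/41; mL+mR=-150/41 → advance -1; mR−mL=-250/41 → turn -1·90°
n=4: pose=(0,7,E); sL=200/53, sR=200/29; mL=500/1537, mR=-16400/1537; mL+mR=-300/29 → advance -1; mR−mL=-16900/1537 → turn -1·90°
n=5: pose=(-1,7,S); sL=25/2, sR=10; mL=15/2, mR=-45/2; mL+mR=-15 → advance -1; mR−mL=-30 → turn -1·90°
n=6: pose=(-1,8,W); sL=40/9, sR=200/73; mL=2020/657, mR=-4720/657; mL+mR=-300/73 → advance -1; mR−mL=-6740/657 → turn -1·90°

0 200/53 200/29 500/1537 -16400/1537 0 7 E
1 25/2 10 15/2 -45/2 -1 7 S
2 40/9 200/73 2020/657 -4720/657 -1 8 W
3 100/41 100/41 50/41 -200/41 0 8 N
4 200/53 200/29 500/1537 -16400/1537 0 7 E
5 25/2 10 15/2 -45/2 -1 7 S
6 40/9 200/73 2020/657 -4720/657 -1 8 W
final 0 8 N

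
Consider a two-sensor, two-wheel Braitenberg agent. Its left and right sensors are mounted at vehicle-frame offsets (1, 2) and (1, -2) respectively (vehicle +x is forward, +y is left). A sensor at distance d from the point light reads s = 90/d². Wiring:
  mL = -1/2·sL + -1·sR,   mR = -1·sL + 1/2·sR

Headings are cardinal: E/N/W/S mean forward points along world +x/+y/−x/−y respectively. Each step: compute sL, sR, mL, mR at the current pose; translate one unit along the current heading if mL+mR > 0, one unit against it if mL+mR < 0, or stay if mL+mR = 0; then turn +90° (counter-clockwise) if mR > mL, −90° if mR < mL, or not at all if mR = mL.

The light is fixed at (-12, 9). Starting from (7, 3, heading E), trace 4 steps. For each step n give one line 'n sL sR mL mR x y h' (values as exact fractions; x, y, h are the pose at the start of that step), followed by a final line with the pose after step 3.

n=0: pose=(7,3,E); sL=45/208, sR=45/232; mL=-3645/12064, mR=-45/377; mL+mR=-5085/12064 → advance -1; mR−mL=2205/12064 → turn +1·90°
n=1: pose=(6,3,N); sL=90/281, sR=18/85; mL=-8883/23885, mR=-5121/23885; mL+mR=-14004/23885 → advance -1; mR−mL=3762/23885 → turn +1·90°
n=2: pose=(6,2,W); sL=9/37, sR=45/157; mL=-4743/11618, mR=-1161/11618; mL+mR=-2952/5809 → advance -1; mR−mL=1791/5809 → turn +1·90°
n=3: pose=(7,2,S); sL=18/101, sR=90/353; mL=-12267/35653, mR=-1809/35653; mL+mR=-14076/35653 → advance -1; mR−mL=10458/35653 → turn +1·90°

0 45/208 45/232 -3645/12064 -45/377 7 3 E
1 90/281 18/85 -8883/23885 -5121/23885 6 3 N
2 9/37 45/157 -4743/11618 -1161/11618 6 2 W
3 18/101 90/353 -12267/35653 -1809/35653 7 2 S
final 7 3 E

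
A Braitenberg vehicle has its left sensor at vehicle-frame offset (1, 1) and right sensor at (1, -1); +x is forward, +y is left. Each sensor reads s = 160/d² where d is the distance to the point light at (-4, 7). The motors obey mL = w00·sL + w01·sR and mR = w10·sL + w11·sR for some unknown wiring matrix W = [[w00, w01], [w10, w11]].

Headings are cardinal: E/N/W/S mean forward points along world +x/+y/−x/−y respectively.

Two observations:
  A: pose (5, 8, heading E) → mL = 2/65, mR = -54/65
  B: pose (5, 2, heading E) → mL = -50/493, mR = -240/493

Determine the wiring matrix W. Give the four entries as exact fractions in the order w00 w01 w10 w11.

obs A: pose=(5,8,E) → sL=20/13, sR=8/5, mL=2/65, mR=-54/65
obs B: pose=(5,2,E) → sL=40/29, sR=20/17, mL=-50/493, mR=-240/493
sensor matrix S = [[20/13, 8/5], [40/29, 20/17]]; det S = -2544/6409
solve [mL_A; mL_B] = S·[w00; w01] and [mR_A; mR_B] = S·[w10; w11]:
  w00 = -1/2, w01 = 1/2, w10 = 1/2, w11 = -1

-1/2 1/2 1/2 -1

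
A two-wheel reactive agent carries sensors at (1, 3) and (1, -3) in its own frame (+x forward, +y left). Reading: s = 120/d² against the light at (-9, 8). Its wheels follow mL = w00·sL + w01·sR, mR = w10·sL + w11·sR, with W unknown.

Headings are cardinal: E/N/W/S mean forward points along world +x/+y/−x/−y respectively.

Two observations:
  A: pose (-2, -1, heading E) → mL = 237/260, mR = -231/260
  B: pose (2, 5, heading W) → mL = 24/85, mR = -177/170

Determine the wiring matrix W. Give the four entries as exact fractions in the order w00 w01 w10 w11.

obs A: pose=(-2,-1,E) → sL=6/5, sR=15/26, mL=237/260, mR=-231/260
obs B: pose=(2,5,W) → sL=15/17, sR=6/5, mL=24/85, mR=-177/170
sensor matrix S = [[6/5, 15/26], [15/17, 6/5]]; det S = 10287/11050
solve [mL_A; mL_B] = S·[w00; w01] and [mR_A; mR_B] = S·[w10; w11]:
  w00 = 1, w01 = -1/2, w10 = -1/2, w11 = -1/2

1 -1/2 -1/2 -1/2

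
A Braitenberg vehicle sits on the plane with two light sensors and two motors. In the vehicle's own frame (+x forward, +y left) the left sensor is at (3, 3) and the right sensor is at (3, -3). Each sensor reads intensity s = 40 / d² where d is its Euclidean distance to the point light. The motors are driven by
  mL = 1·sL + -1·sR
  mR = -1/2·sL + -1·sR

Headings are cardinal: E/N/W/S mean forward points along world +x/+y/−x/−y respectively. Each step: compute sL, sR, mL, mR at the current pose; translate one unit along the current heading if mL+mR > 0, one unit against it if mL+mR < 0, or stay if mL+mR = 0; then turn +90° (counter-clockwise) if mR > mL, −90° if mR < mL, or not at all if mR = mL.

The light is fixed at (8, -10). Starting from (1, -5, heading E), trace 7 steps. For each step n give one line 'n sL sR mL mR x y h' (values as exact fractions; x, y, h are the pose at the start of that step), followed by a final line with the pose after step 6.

0 1/2 2 -3/2 -9/4 1 -5 E
1 40/29 8/25 768/725 -732/725 0 -5 S
2 20/61 4/17 96/1037 -414/1037 0 -6 W
3 40/149 8/13 -672/1937 -1452/1937 1 -6 N
4 10/13 5/2 -45/26 -75/26 1 -7 E
5 8/5 40/121 768/605 -684/605 0 -7 S
6 20/61 20/73 240/4453 -1950/4453 0 -8 W
final 1 -8 N

n=0: pose=(1,-5,E); sL=1/2, sR=2; mL=-3/2, mR=-9/4; mL+mR=-15/4 → advance -1; mR−mL=-3/4 → turn -1·90°
n=1: pose=(0,-5,S); sL=40/29, sR=8/25; mL=768/725, mR=-732/725; mL+mR=36/725 → advance +1; mR−mL=-60/29 → turn -1·90°
n=2: pose=(0,-6,W); sL=20/61, sR=4/17; mL=96/1037, mR=-414/1037; mL+mR=-318/1037 → advance -1; mR−mL=-30/61 → turn -1·90°
n=3: pose=(1,-6,N); sL=40/149, sR=8/13; mL=-672/1937, mR=-1452/1937; mL+mR=-2124/1937 → advance -1; mR−mL=-60/149 → turn -1·90°
n=4: pose=(1,-7,E); sL=10/13, sR=5/2; mL=-45/26, mR=-75/26; mL+mR=-60/13 → advance -1; mR−mL=-15/13 → turn -1·90°
n=5: pose=(0,-7,S); sL=8/5, sR=40/121; mL=768/605, mR=-684/605; mL+mR=84/605 → advance +1; mR−mL=-12/5 → turn -1·90°
n=6: pose=(0,-8,W); sL=20/61, sR=20/73; mL=240/4453, mR=-1950/4453; mL+mR=-1710/4453 → advance -1; mR−mL=-30/61 → turn -1·90°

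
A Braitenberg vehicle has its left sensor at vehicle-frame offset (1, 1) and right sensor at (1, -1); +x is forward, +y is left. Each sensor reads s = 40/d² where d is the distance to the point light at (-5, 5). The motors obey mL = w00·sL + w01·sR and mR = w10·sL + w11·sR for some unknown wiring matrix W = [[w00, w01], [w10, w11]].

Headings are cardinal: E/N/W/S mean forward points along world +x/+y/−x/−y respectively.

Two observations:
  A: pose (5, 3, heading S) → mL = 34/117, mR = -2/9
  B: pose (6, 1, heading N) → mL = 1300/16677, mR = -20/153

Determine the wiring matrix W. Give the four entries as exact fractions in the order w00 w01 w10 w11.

-1/2 1 0 -1/2

obs A: pose=(5,3,S) → sL=4/13, sR=4/9, mL=34/117, mR=-2/9
obs B: pose=(6,1,N) → sL=40/109, sR=40/153, mL=1300/16677, mR=-20/153
sensor matrix S = [[4/13, 4/9], [40/109, 40/153]]; det S = -17920/216801
solve [mL_A; mL_B] = S·[w00; w01] and [mR_A; mR_B] = S·[w10; w11]:
  w00 = -1/2, w01 = 1, w10 = 0, w11 = -1/2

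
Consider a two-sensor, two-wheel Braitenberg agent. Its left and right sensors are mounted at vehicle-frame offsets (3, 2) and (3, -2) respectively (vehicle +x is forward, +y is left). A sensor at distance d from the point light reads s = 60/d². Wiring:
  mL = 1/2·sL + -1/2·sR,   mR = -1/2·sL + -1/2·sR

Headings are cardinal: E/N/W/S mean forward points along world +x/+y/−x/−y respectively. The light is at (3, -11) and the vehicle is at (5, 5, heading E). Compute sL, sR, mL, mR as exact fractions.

left sensor world pos  = (8, 7); dL² = 349
right sensor world pos = (8, 3); dR² = 221
sL = 60/349 = 60/349
sR = 60/221 = 60/221
mL = 1/2·sL + -1/2·sR = -3840/77129
mR = -1/2·sL + -1/2·sR = -17100/77129

60/349 60/221 -3840/77129 -17100/77129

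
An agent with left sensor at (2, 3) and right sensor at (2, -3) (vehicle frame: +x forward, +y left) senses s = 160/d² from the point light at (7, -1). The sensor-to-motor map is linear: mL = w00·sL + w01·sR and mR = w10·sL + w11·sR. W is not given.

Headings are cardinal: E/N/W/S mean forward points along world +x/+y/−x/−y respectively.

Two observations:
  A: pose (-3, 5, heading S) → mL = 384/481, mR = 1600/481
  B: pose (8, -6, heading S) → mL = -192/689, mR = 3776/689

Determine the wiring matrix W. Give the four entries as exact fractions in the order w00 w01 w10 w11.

1/2 -1/2 1 1

obs A: pose=(-3,5,S) → sL=32/13, sR=32/37, mL=384/481, mR=1600/481
obs B: pose=(8,-6,S) → sL=32/13, sR=160/53, mL=-192/689, mR=3776/689
sensor matrix S = [[32/13, 32/37], [32/13, 160/53]]; det S = 135168/25493
solve [mL_A; mL_B] = S·[w00; w01] and [mR_A; mR_B] = S·[w10; w11]:
  w00 = 1/2, w01 = -1/2, w10 = 1, w11 = 1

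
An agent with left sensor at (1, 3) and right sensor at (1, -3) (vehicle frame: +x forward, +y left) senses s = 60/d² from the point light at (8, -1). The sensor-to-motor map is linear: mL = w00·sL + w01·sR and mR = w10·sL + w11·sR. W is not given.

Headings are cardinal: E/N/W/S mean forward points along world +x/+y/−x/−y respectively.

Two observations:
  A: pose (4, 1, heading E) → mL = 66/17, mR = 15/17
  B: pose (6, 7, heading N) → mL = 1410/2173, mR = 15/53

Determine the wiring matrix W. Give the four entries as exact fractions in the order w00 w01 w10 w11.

obs A: pose=(4,1,E) → sL=30/17, sR=6, mL=66/17, mR=15/17
obs B: pose=(6,7,N) → sL=30/53, sR=30/41, mL=1410/2173, mR=15/53
sensor matrix S = [[30/17, 6], [30/53, 30/41]]; det S = -77760/36941
solve [mL_A; mL_B] = S·[w00; w01] and [mR_A; mR_B] = S·[w10; w11]:
  w00 = 1/2, w01 = 1/2, w10 = 1/2, w11 = 0

1/2 1/2 1/2 0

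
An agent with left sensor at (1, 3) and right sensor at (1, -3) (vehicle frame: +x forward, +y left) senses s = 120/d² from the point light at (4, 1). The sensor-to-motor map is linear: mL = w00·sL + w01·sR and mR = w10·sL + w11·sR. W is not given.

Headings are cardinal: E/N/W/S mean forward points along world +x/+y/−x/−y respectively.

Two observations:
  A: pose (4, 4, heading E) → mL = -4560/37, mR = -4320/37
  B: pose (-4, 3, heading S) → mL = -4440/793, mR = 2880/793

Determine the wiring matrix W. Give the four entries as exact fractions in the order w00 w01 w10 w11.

-1 -1 1 -1

obs A: pose=(4,4,E) → sL=120/37, sR=120, mL=-4560/37, mR=-4320/37
obs B: pose=(-4,3,S) → sL=60/13, sR=60/61, mL=-4440/793, mR=2880/793
sensor matrix S = [[120/37, 120], [60/13, 60/61]]; det S = -16156800/29341
solve [mL_A; mL_B] = S·[w00; w01] and [mR_A; mR_B] = S·[w10; w11]:
  w00 = -1, w01 = -1, w10 = 1, w11 = -1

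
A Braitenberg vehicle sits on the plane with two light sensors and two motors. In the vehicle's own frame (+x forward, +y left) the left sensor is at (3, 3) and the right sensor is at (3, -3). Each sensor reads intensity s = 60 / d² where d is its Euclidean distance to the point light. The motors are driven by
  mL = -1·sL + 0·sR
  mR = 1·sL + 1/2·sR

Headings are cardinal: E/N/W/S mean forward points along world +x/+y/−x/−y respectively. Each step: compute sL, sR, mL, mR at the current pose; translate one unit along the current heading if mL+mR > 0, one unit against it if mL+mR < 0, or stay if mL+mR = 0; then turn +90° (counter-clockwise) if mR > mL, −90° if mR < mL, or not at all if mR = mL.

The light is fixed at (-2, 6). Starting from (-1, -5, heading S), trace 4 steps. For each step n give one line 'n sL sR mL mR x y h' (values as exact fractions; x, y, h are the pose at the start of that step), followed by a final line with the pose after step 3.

0 15/53 3/10 -15/53 459/1060 -1 -5 S
1 60/97 60/241 -60/97 17370/23377 -1 -6 E
2 30/41 30/53 -30/41 2205/2173 0 -6 N
3 60/197 12/13 -60/197 1962/2561 0 -5 W
final -1 -5 S

n=0: pose=(-1,-5,S); sL=15/53, sR=3/10; mL=-15/53, mR=459/1060; mL+mR=3/20 → advance +1; mR−mL=759/1060 → turn +1·90°
n=1: pose=(-1,-6,E); sL=60/97, sR=60/241; mL=-60/97, mR=17370/23377; mL+mR=30/241 → advance +1; mR−mL=31830/23377 → turn +1·90°
n=2: pose=(0,-6,N); sL=30/41, sR=30/53; mL=-30/41, mR=2205/2173; mL+mR=15/53 → advance +1; mR−mL=3795/2173 → turn +1·90°
n=3: pose=(0,-5,W); sL=60/197, sR=12/13; mL=-60/197, mR=1962/2561; mL+mR=6/13 → advance +1; mR−mL=2742/2561 → turn +1·90°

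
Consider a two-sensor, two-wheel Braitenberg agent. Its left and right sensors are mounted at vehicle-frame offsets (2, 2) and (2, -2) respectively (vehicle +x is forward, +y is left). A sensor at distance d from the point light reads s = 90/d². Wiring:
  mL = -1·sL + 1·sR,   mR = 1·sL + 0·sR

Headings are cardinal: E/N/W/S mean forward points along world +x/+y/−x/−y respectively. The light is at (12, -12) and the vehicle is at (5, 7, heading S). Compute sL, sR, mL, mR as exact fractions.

left sensor world pos  = (7, 5); dL² = 314
right sensor world pos = (3, 5); dR² = 370
sL = 90/314 = 45/157
sR = 90/370 = 9/37
mL = -1·sL + 1·sR = -252/5809
mR = 1·sL + 0·sR = 45/157

45/157 9/37 -252/5809 45/157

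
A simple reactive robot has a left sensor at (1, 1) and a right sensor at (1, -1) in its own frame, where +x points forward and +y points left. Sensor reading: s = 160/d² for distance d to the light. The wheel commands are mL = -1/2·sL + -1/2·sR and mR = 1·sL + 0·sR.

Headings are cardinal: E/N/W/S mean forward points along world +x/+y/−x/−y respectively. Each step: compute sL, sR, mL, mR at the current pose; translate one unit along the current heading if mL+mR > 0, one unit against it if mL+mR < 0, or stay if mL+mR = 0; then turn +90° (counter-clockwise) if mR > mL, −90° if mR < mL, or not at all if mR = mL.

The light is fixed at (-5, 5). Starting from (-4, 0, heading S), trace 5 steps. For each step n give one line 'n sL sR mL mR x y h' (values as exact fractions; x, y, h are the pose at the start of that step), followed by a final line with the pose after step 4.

0 4 40/9 -38/9 4 -4 0 S
1 160/13 160/29 -3360/377 160/13 -4 1 E
2 16 80/9 -112/9 16 -3 1 N
3 160/17 32 -352/17 160/17 -3 2 W
4 5 8 -13/2 5 -2 2 S
final -2 3 E

n=0: pose=(-4,0,S); sL=4, sR=40/9; mL=-38/9, mR=4; mL+mR=-2/9 → advance -1; mR−mL=74/9 → turn +1·90°
n=1: pose=(-4,1,E); sL=160/13, sR=160/29; mL=-3360/377, mR=160/13; mL+mR=1280/377 → advance +1; mR−mL=8000/377 → turn +1·90°
n=2: pose=(-3,1,N); sL=16, sR=80/9; mL=-112/9, mR=16; mL+mR=32/9 → advance +1; mR−mL=256/9 → turn +1·90°
n=3: pose=(-3,2,W); sL=160/17, sR=32; mL=-352/17, mR=160/17; mL+mR=-192/17 → advance -1; mR−mL=512/17 → turn +1·90°
n=4: pose=(-2,2,S); sL=5, sR=8; mL=-13/2, mR=5; mL+mR=-3/2 → advance -1; mR−mL=23/2 → turn +1·90°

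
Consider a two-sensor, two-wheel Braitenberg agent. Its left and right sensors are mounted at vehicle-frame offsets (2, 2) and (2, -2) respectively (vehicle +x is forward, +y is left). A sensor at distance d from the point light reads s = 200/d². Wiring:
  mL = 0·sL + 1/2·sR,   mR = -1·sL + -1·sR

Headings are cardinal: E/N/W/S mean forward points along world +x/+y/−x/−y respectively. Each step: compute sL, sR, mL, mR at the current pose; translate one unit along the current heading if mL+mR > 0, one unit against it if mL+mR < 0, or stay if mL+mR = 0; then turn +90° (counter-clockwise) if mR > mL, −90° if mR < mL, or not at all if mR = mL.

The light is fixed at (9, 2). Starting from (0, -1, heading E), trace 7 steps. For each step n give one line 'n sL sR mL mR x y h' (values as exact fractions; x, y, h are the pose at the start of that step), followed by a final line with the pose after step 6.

n=0: pose=(0,-1,E); sL=4, sR=100/37; mL=50/37, mR=-248/37; mL+mR=-198/37 → advance -1; mR−mL=-298/37 → turn -1·90°
n=1: pose=(-1,-1,S); sL=200/89, sR=200/169; mL=100/169, mR=-51600/15041; mL+mR=-42700/15041 → advance -1; mR−mL=-60500/15041 → turn -1·90°
n=2: pose=(-1,0,W); sL=5/4, sR=25/18; mL=25/36, mR=-95/36; mL+mR=-35/18 → advance -1; mR−mL=-10/3 → turn -1·90°
n=3: pose=(0,0,N); sL=200/121, sR=200/49; mL=100/49, mR=-34000/5929; mL+mR=-21900/5929 → advance -1; mR−mL=-46100/5929 → turn -1·90°
n=4: pose=(0,-1,E); sL=4, sR=100/37; mL=50/37, mR=-248/37; mL+mR=-198/37 → advance -1; mR−mL=-298/37 → turn -1·90°
n=5: pose=(-1,-1,S); sL=200/89, sR=200/169; mL=100/169, mR=-51600/15041; mL+mR=-42700/15041 → advance -1; mR−mL=-60500/15041 → turn -1·90°
n=6: pose=(-1,0,W); sL=5/4, sR=25/18; mL=25/36, mR=-95/36; mL+mR=-35/18 → advance -1; mR−mL=-10/3 → turn -1·90°

0 4 100/37 50/37 -248/37 0 -1 E
1 200/89 200/169 100/169 -51600/15041 -1 -1 S
2 5/4 25/18 25/36 -95/36 -1 0 W
3 200/121 200/49 100/49 -34000/5929 0 0 N
4 4 100/37 50/37 -248/37 0 -1 E
5 200/89 200/169 100/169 -51600/15041 -1 -1 S
6 5/4 25/18 25/36 -95/36 -1 0 W
final 0 0 N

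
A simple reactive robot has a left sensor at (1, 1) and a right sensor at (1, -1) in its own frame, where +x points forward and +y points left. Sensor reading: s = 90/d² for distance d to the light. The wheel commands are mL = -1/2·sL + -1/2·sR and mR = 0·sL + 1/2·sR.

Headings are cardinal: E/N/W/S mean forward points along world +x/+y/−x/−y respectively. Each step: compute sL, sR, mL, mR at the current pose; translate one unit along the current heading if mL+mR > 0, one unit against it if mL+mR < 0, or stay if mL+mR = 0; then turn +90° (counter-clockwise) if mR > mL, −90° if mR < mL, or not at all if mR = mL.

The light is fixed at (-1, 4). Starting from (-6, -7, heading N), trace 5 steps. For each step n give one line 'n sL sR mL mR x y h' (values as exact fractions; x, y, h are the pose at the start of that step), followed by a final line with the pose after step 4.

n=0: pose=(-6,-7,N); sL=45/68, sR=45/58; mL=-2835/3944, mR=45/116; mL+mR=-45/136 → advance -1; mR−mL=4365/3944 → turn +1·90°
n=1: pose=(-6,-8,W); sL=18/41, sR=90/157; mL=-3258/6437, mR=45/157; mL+mR=-9/41 → advance -1; mR−mL=5103/6437 → turn +1·90°
n=2: pose=(-5,-8,S); sL=45/89, sR=45/97; mL=-4185/8633, mR=45/194; mL+mR=-45/178 → advance -1; mR−mL=12375/17266 → turn +1·90°
n=3: pose=(-5,-7,E); sL=90/109, sR=10/17; mL=-1310/1853, mR=5/17; mL+mR=-45/109 → advance -1; mR−mL=1855/1853 → turn +1·90°
n=4: pose=(-6,-7,N); sL=45/68, sR=45/58; mL=-2835/3944, mR=45/116; mL+mR=-45/136 → advance -1; mR−mL=4365/3944 → turn +1·90°

0 45/68 45/58 -2835/3944 45/116 -6 -7 N
1 18/41 90/157 -3258/6437 45/157 -6 -8 W
2 45/89 45/97 -4185/8633 45/194 -5 -8 S
3 90/109 10/17 -1310/1853 5/17 -5 -7 E
4 45/68 45/58 -2835/3944 45/116 -6 -7 N
final -6 -8 W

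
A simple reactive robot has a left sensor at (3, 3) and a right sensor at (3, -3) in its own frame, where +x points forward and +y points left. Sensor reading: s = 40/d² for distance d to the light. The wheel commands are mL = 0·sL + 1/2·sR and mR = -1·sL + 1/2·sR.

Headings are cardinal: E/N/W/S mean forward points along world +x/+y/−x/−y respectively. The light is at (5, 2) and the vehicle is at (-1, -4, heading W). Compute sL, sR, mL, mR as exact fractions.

left sensor world pos  = (-4, -7); dL² = 162
right sensor world pos = (-4, -1); dR² = 90
sL = 40/162 = 20/81
sR = 40/90 = 4/9
mL = 0·sL + 1/2·sR = 2/9
mR = -1·sL + 1/2·sR = -2/81

20/81 4/9 2/9 -2/81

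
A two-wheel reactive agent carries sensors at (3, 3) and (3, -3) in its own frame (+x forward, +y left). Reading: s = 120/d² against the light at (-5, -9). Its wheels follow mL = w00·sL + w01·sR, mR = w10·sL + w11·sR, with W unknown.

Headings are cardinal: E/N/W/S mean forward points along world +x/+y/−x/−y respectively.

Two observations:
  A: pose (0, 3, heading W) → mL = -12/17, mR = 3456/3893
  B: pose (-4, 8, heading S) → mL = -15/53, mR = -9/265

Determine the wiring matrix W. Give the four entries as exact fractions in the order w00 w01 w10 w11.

obs A: pose=(0,3,W) → sL=24/17, sR=120/229, mL=-12/17, mR=3456/3893
obs B: pose=(-4,8,S) → sL=30/53, sR=3/5, mL=-15/53, mR=-9/265
sensor matrix S = [[24/17, 120/229], [30/53, 3/5]]; det S = 567864/1031645
solve [mL_A; mL_B] = S·[w00; w01] and [mR_A; mR_B] = S·[w10; w11]:
  w00 = -1/2, w01 = 0, w10 = 1, w11 = -1

-1/2 0 1 -1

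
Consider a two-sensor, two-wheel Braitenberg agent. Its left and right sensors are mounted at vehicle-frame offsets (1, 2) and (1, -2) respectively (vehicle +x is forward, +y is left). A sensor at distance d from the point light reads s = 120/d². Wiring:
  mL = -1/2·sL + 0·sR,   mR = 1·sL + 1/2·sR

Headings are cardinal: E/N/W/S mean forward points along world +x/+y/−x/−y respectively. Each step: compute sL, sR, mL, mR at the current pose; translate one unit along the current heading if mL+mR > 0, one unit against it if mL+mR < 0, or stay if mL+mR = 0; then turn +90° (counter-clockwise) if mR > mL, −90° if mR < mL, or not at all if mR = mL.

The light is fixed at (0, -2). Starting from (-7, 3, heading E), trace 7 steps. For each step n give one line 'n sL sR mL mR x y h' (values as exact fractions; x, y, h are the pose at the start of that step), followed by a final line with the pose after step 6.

n=0: pose=(-7,3,E); sL=24/17, sR=8/3; mL=-12/17, mR=140/51; mL+mR=104/51 → advance +1; mR−mL=176/51 → turn +1·90°
n=1: pose=(-6,3,N); sL=6/5, sR=30/13; mL=-3/5, mR=153/65; mL+mR=114/65 → advance +1; mR−mL=192/65 → turn +1·90°
n=2: pose=(-6,4,W); sL=24/13, sR=120/113; mL=-12/13, mR=3492/1469; mL+mR=2136/1469 → advance +1; mR−mL=4848/1469 → turn +1·90°
n=3: pose=(-7,4,S); sL=12/5, sR=60/53; mL=-6/5, mR=786/265; mL+mR=468/265 → advance +1; mR−mL=1104/265 → turn +1·90°
n=4: pose=(-7,3,E); sL=24/17, sR=8/3; mL=-12/17, mR=140/51; mL+mR=104/51 → advance +1; mR−mL=176/51 → turn +1·90°
n=5: pose=(-6,3,N); sL=6/5, sR=30/13; mL=-3/5, mR=153/65; mL+mR=114/65 → advance +1; mR−mL=192/65 → turn +1·90°
n=6: pose=(-6,4,W); sL=24/13, sR=120/113; mL=-12/13, mR=3492/1469; mL+mR=2136/1469 → advance +1; mR−mL=4848/1469 → turn +1·90°

0 24/17 8/3 -12/17 140/51 -7 3 E
1 6/5 30/13 -3/5 153/65 -6 3 N
2 24/13 120/113 -12/13 3492/1469 -6 4 W
3 12/5 60/53 -6/5 786/265 -7 4 S
4 24/17 8/3 -12/17 140/51 -7 3 E
5 6/5 30/13 -3/5 153/65 -6 3 N
6 24/13 120/113 -12/13 3492/1469 -6 4 W
final -7 4 S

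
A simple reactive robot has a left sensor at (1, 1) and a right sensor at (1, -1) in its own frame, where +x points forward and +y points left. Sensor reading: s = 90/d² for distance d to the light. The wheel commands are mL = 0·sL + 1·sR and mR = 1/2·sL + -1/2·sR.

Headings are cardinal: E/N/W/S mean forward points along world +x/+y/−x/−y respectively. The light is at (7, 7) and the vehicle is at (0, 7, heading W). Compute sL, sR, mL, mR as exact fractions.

left sensor world pos  = (-1, 6); dL² = 65
right sensor world pos = (-1, 8); dR² = 65
sL = 90/65 = 18/13
sR = 90/65 = 18/13
mL = 0·sL + 1·sR = 18/13
mR = 1/2·sL + -1/2·sR = 0

18/13 18/13 18/13 0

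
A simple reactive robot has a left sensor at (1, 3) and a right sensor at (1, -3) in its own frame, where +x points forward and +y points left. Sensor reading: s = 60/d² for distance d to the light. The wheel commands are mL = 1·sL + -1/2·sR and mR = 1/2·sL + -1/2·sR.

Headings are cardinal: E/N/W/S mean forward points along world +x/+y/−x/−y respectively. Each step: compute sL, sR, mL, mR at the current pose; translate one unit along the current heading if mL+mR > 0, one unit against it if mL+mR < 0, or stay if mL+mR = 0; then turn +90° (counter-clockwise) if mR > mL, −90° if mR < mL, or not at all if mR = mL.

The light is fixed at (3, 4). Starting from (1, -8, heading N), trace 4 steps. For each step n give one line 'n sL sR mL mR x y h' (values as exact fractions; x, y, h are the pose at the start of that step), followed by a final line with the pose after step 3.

0 30/73 30/61 735/4453 -180/4453 1 -8 N
1 12/13 60/197 1974/2561 792/2561 1 -7 E
2 15/37 3/8 129/592 9/592 2 -7 S
3 60/229 12/17 -354/3893 -864/3893 2 -8 W
final 3 -8 N

n=0: pose=(1,-8,N); sL=30/73, sR=30/61; mL=735/4453, mR=-180/4453; mL+mR=555/4453 → advance +1; mR−mL=-15/73 → turn -1·90°
n=1: pose=(1,-7,E); sL=12/13, sR=60/197; mL=1974/2561, mR=792/2561; mL+mR=2766/2561 → advance +1; mR−mL=-6/13 → turn -1·90°
n=2: pose=(2,-7,S); sL=15/37, sR=3/8; mL=129/592, mR=9/592; mL+mR=69/296 → advance +1; mR−mL=-15/74 → turn -1·90°
n=3: pose=(2,-8,W); sL=60/229, sR=12/17; mL=-354/3893, mR=-864/3893; mL+mR=-1218/3893 → advance -1; mR−mL=-30/229 → turn -1·90°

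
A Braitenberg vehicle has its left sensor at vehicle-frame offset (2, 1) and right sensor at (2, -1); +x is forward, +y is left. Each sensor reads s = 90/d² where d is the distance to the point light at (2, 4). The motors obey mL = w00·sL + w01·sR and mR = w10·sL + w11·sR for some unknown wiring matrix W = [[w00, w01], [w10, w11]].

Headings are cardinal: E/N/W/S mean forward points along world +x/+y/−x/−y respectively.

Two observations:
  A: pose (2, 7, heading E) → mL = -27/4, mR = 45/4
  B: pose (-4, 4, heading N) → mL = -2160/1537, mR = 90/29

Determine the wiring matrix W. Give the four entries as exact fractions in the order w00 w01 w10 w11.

obs A: pose=(2,7,E) → sL=9/2, sR=45/4, mL=-27/4, mR=45/4
obs B: pose=(-4,4,N) → sL=90/53, sR=90/29, mL=-2160/1537, mR=90/29
sensor matrix S = [[9/2, 45/4], [90/53, 90/29]]; det S = -15795/3074
solve [mL_A; mL_B] = S·[w00; w01] and [mR_A; mR_B] = S·[w10; w11]:
  w00 = 1, w01 = -1, w10 = 0, w11 = 1

1 -1 0 1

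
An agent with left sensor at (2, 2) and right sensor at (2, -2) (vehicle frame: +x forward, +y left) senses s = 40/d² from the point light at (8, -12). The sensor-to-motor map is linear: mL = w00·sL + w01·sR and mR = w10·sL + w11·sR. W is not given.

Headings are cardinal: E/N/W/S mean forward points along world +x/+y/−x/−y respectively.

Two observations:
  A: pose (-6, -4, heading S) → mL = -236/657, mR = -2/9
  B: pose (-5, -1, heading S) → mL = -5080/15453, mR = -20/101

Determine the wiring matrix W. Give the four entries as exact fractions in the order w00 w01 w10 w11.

obs A: pose=(-6,-4,S) → sL=2/9, sR=10/73, mL=-236/657, mR=-2/9
obs B: pose=(-5,-1,S) → sL=20/101, sR=20/153, mL=-5080/15453, mR=-20/101
sensor matrix S = [[2/9, 10/73], [20/101, 20/153]]; det S = 19520/10152621
solve [mL_A; mL_B] = S·[w00; w01] and [mR_A; mR_B] = S·[w10; w11]:
  w00 = -1, w01 = -1, w10 = -1, w11 = 0

-1 -1 -1 0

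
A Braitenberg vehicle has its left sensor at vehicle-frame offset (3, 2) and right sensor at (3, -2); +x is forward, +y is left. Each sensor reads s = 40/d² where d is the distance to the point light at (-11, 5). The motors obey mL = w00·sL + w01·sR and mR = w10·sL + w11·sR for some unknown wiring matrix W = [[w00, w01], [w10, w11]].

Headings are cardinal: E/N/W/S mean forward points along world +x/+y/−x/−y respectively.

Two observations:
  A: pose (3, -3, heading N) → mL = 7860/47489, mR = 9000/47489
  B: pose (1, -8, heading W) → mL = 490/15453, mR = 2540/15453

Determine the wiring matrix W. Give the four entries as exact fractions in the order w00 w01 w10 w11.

1 -1/2 1/2 1/2

obs A: pose=(3,-3,N) → sL=40/169, sR=40/281, mL=7860/47489, mR=9000/47489
obs B: pose=(1,-8,W) → sL=20/153, sR=20/101, mL=490/15453, mR=2540/15453
sensor matrix S = [[40/169, 40/281], [20/153, 20/101]]; det S = 20739200/733847517
solve [mL_A; mL_B] = S·[w00; w01] and [mR_A; mR_B] = S·[w10; w11]:
  w00 = 1, w01 = -1/2, w10 = 1/2, w11 = 1/2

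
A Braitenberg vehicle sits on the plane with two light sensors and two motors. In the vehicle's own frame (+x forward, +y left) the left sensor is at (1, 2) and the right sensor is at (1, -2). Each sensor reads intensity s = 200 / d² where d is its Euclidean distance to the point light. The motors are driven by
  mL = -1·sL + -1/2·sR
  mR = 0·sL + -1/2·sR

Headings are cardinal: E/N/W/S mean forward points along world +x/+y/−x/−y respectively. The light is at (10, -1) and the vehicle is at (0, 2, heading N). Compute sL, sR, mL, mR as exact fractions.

5/4 5/2 -5/2 -5/4

left sensor world pos  = (-2, 3); dL² = 160
right sensor world pos = (2, 3); dR² = 80
sL = 200/160 = 5/4
sR = 200/80 = 5/2
mL = -1·sL + -1/2·sR = -5/2
mR = 0·sL + -1/2·sR = -5/4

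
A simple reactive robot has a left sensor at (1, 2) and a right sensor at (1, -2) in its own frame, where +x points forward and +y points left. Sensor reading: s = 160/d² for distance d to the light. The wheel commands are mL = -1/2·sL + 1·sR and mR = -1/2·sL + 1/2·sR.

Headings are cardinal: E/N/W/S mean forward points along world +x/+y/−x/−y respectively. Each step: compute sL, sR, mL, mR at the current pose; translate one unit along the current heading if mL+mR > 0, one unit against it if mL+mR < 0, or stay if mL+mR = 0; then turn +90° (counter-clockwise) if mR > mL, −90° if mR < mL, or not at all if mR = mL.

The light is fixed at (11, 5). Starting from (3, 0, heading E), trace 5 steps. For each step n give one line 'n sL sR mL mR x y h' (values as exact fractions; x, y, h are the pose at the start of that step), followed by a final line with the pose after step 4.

n=0: pose=(3,0,E); sL=80/29, sR=80/49; mL=360/1421, mR=-800/1421; mL+mR=-440/1421 → advance -1; mR−mL=-40/49 → turn -1·90°
n=1: pose=(2,0,S); sL=32/17, sR=160/157; mL=208/2669, mR=-1152/2669; mL+mR=-944/2669 → advance -1; mR−mL=-80/157 → turn -1·90°
n=2: pose=(2,1,W); sL=20/17, sR=20/13; mL=210/221, mR=40/221; mL+mR=250/221 → advance +1; mR−mL=-10/13 → turn -1·90°
n=3: pose=(1,1,N); sL=160/153, sR=160/73; mL=18640/11169, mR=6400/11169; mL+mR=25040/11169 → advance +1; mR−mL=-80/73 → turn -1·90°
n=4: pose=(1,2,E); sL=80/41, sR=80/53; mL=1160/2173, mR=-480/2173; mL+mR=680/2173 → advance +1; mR−mL=-40/53 → turn -1·90°

0 80/29 80/49 360/1421 -800/1421 3 0 E
1 32/17 160/157 208/2669 -1152/2669 2 0 S
2 20/17 20/13 210/221 40/221 2 1 W
3 160/153 160/73 18640/11169 6400/11169 1 1 N
4 80/41 80/53 1160/2173 -480/2173 1 2 E
final 2 2 S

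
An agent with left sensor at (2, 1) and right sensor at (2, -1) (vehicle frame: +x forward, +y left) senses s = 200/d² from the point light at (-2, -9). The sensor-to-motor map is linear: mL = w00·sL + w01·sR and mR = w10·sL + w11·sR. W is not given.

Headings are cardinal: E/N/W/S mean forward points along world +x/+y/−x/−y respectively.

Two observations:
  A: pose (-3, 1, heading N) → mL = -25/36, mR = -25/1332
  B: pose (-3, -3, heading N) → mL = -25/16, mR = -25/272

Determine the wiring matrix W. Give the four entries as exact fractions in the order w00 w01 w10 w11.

obs A: pose=(-3,1,N) → sL=50/37, sR=25/18, mL=-25/36, mR=-25/1332
obs B: pose=(-3,-3,N) → sL=50/17, sR=25/8, mL=-25/16, mR=-25/272
sensor matrix S = [[50/37, 25/18], [50/17, 25/8]]; det S = 3125/22644
solve [mL_A; mL_B] = S·[w00; w01] and [mR_A; mR_B] = S·[w10; w11]:
  w00 = 0, w01 = -1/2, w10 = 1/2, w11 = -1/2

0 -1/2 1/2 -1/2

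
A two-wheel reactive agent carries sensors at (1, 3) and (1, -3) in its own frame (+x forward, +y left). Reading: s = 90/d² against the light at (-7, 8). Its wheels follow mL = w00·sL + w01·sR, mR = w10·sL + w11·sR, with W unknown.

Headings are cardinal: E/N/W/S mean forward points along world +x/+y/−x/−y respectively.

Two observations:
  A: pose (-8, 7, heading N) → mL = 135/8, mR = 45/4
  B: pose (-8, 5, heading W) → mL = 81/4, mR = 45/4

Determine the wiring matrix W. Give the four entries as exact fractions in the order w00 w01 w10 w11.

-1 1 0 1/2

obs A: pose=(-8,7,N) → sL=45/8, sR=45/2, mL=135/8, mR=45/4
obs B: pose=(-8,5,W) → sL=9/4, sR=45/2, mL=81/4, mR=45/4
sensor matrix S = [[45/8, 45/2], [9/4, 45/2]]; det S = 1215/16
solve [mL_A; mL_B] = S·[w00; w01] and [mR_A; mR_B] = S·[w10; w11]:
  w00 = -1, w01 = 1, w10 = 0, w11 = 1/2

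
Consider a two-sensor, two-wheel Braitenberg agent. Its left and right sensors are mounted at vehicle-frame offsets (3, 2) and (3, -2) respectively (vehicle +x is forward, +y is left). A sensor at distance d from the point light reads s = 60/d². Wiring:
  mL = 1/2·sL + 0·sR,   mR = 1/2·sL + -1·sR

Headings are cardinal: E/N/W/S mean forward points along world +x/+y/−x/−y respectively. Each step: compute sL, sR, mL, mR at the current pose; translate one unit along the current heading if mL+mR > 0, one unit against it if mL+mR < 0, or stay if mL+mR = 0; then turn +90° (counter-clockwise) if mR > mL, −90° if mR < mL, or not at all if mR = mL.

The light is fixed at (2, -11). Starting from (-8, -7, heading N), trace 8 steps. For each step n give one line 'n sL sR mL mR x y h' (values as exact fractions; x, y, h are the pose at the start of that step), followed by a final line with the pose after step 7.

0 60/193 60/113 30/193 -8190/21809 -8 -7 N
1 30/37 6/5 15/37 -147/185 -8 -8 E
2 20/27 60/169 10/27 70/4563 -9 -8 S
3 15/49 15/53 15/98 -675/5194 -9 -9 W
4 60/221 12/25 30/221 -1902/5525 -10 -9 N
5 2/3 30/41 1/3 -49/123 -10 -10 E
6 12/25 60/229 6/25 -126/5725 -11 -10 S
7 3/13 3/13 3/26 -3/26 -11 -11 W
final -11 -11 N

n=0: pose=(-8,-7,N); sL=60/193, sR=60/113; mL=30/193, mR=-8190/21809; mL+mR=-4800/21809 → advance -1; mR−mL=-60/113 → turn -1·90°
n=1: pose=(-8,-8,E); sL=30/37, sR=6/5; mL=15/37, mR=-147/185; mL+mR=-72/185 → advance -1; mR−mL=-6/5 → turn -1·90°
n=2: pose=(-9,-8,S); sL=20/27, sR=60/169; mL=10/27, mR=70/4563; mL+mR=1760/4563 → advance +1; mR−mL=-60/169 → turn -1·90°
n=3: pose=(-9,-9,W); sL=15/49, sR=15/53; mL=15/98, mR=-675/5194; mL+mR=60/2597 → advance +1; mR−mL=-15/53 → turn -1·90°
n=4: pose=(-10,-9,N); sL=60/221, sR=12/25; mL=30/221, mR=-1902/5525; mL+mR=-1152/5525 → advance -1; mR−mL=-12/25 → turn -1·90°
n=5: pose=(-10,-10,E); sL=2/3, sR=30/41; mL=1/3, mR=-49/123; mL+mR=-8/123 → advance -1; mR−mL=-30/41 → turn -1·90°
n=6: pose=(-11,-10,S); sL=12/25, sR=60/229; mL=6/25, mR=-126/5725; mL+mR=1248/5725 → advance +1; mR−mL=-60/229 → turn -1·90°
n=7: pose=(-11,-11,W); sL=3/13, sR=3/13; mL=3/26, mR=-3/26; mL+mR=0 → advance +0; mR−mL=-3/13 → turn -1·90°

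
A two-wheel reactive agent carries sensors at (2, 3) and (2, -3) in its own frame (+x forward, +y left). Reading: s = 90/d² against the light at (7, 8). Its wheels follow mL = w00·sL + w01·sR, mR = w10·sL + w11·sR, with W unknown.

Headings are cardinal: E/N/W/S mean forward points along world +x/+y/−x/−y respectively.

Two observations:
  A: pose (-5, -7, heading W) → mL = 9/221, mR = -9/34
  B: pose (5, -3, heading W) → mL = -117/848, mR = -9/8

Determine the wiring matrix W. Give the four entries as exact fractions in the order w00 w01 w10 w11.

1 -1/2 0 -1

obs A: pose=(-5,-7,W) → sL=9/52, sR=9/34, mL=9/221, mR=-9/34
obs B: pose=(5,-3,W) → sL=45/106, sR=9/8, mL=-117/848, mR=-9/8
sensor matrix S = [[9/52, 9/34], [45/106, 9/8]]; det S = 30861/374816
solve [mL_A; mL_B] = S·[w00; w01] and [mR_A; mR_B] = S·[w10; w11]:
  w00 = 1, w01 = -1/2, w10 = 0, w11 = -1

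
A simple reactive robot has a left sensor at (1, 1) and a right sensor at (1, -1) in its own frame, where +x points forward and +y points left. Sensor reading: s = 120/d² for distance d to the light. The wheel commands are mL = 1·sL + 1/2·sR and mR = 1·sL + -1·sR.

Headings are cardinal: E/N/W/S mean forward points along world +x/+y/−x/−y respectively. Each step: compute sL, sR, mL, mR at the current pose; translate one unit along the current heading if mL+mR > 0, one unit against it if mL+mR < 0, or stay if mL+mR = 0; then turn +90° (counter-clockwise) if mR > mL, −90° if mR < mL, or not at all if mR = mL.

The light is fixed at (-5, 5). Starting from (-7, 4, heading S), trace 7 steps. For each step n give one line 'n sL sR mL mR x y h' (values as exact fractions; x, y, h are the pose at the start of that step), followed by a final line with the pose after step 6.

0 24 120/13 372/13 192/13 -7 4 S
1 20/3 12 38/3 -16/3 -7 3 W
2 120/17 24 324/17 -288/17 -8 3 N
3 30 15 75/2 15 -8 4 E
4 24 120/13 372/13 192/13 -7 4 S
5 20/3 12 38/3 -16/3 -7 3 W
6 120/17 24 324/17 -288/17 -8 3 N
final -8 4 E

n=0: pose=(-7,4,S); sL=24, sR=120/13; mL=372/13, mR=192/13; mL+mR=564/13 → advance +1; mR−mL=-180/13 → turn -1·90°
n=1: pose=(-7,3,W); sL=20/3, sR=12; mL=38/3, mR=-16/3; mL+mR=22/3 → advance +1; mR−mL=-18 → turn -1·90°
n=2: pose=(-8,3,N); sL=120/17, sR=24; mL=324/17, mR=-288/17; mL+mR=36/17 → advance +1; mR−mL=-36 → turn -1·90°
n=3: pose=(-8,4,E); sL=30, sR=15; mL=75/2, mR=15; mL+mR=105/2 → advance +1; mR−mL=-45/2 → turn -1·90°
n=4: pose=(-7,4,S); sL=24, sR=120/13; mL=372/13, mR=192/13; mL+mR=564/13 → advance +1; mR−mL=-180/13 → turn -1·90°
n=5: pose=(-7,3,W); sL=20/3, sR=12; mL=38/3, mR=-16/3; mL+mR=22/3 → advance +1; mR−mL=-18 → turn -1·90°
n=6: pose=(-8,3,N); sL=120/17, sR=24; mL=324/17, mR=-288/17; mL+mR=36/17 → advance +1; mR−mL=-36 → turn -1·90°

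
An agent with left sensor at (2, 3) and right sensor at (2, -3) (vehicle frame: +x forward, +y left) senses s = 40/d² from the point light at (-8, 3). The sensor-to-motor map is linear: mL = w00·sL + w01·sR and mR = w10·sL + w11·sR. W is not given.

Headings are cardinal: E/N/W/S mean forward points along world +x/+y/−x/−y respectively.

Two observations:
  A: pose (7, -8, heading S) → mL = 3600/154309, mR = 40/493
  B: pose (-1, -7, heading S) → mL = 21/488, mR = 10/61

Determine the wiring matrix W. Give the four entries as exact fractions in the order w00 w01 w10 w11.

-1/2 1/2 1 0

obs A: pose=(7,-8,S) → sL=40/493, sR=40/313, mL=3600/154309, mR=40/493
obs B: pose=(-1,-7,S) → sL=10/61, sR=1/4, mL=21/488, mR=10/61
sensor matrix S = [[40/493, 40/313], [10/61, 1/4]]; det S = -6270/9412849
solve [mL_A; mL_B] = S·[w00; w01] and [mR_A; mR_B] = S·[w10; w11]:
  w00 = -1/2, w01 = 1/2, w10 = 1, w11 = 0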